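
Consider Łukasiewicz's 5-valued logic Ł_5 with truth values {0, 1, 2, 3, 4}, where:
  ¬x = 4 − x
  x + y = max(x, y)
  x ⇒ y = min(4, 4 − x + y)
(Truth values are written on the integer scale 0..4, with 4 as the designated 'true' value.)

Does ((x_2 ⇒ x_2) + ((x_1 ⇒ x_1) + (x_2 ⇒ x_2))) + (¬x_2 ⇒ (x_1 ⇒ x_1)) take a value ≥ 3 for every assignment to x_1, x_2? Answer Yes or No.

At x_1 = 2, x_2 = 2, for instance:
x_2 ⇒ x_2 = 2 ⇒ 2 = 4
x_1 ⇒ x_1 = 2 ⇒ 2 = 4
x_2 ⇒ x_2 = 2 ⇒ 2 = 4
(x_1 ⇒ x_1) + (x_2 ⇒ x_2) = 4 + 4 = 4
(x_2 ⇒ x_2) + ((x_1 ⇒ x_1) + (x_2 ⇒ x_2)) = 4 + 4 = 4
¬x_2 = ¬2 = 2
x_1 ⇒ x_1 = 2 ⇒ 2 = 4
¬x_2 ⇒ (x_1 ⇒ x_1) = 2 ⇒ 4 = 4
((x_2 ⇒ x_2) + ((x_1 ⇒ x_1) + (x_2 ⇒ x_2))) + (¬x_2 ⇒ (x_1 ⇒ x_1)) = 4 + 4 = 4
and checking the remaining 24 assignments likewise gives ≥ 3 in every case.

Yes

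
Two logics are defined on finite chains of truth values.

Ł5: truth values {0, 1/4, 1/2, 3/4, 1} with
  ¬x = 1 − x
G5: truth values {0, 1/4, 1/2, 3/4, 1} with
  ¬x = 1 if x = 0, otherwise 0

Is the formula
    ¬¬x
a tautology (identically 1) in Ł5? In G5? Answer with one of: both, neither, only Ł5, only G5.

neither

In Ł5: at x = 0 the value is 0 — not a tautology.
In G5: at x = 0 the value is 0 — not a tautology.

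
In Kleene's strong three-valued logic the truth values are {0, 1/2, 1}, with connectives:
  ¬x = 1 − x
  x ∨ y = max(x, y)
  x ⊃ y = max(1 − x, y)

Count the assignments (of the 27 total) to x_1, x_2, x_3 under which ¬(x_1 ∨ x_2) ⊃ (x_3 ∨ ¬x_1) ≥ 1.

23

value 1: 23 assignments (counts)
value 1/2: 4 assignments
So 23 of the 27 assignments meet the threshold.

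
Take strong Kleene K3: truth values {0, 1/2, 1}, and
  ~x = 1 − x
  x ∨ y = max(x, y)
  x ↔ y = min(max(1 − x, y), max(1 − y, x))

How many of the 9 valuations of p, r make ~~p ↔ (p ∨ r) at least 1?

4

p = 0, r = 0 ↦ 1  ≥
p = 0, r = 1/2 ↦ 1/2  <
p = 0, r = 1 ↦ 0  <
p = 1/2, r = 0 ↦ 1/2  <
p = 1/2, r = 1/2 ↦ 1/2  <
p = 1/2, r = 1 ↦ 1/2  <
p = 1, r = 0 ↦ 1  ≥
p = 1, r = 1/2 ↦ 1  ≥
p = 1, r = 1 ↦ 1  ≥
So 4 of the 9 assignments meet the threshold.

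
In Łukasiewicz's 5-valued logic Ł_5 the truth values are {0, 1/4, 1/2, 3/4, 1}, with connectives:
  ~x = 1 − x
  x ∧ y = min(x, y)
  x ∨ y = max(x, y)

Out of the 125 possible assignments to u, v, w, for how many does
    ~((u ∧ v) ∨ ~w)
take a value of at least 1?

value 1: 9 assignments (counts)
value 3/4: 23 assignments
value 1/2: 31 assignments
value 1/4: 33 assignments
value 0: 29 assignments
So 9 of the 125 assignments meet the threshold.

9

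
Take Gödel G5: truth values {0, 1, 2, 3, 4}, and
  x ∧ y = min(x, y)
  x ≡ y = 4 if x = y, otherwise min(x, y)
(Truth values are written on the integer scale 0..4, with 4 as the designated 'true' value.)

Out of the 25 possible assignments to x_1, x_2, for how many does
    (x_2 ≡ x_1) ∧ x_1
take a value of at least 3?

4

value 4: 1 assignment (counts)
value 3: 3 assignments (counts)
value 2: 5 assignments
value 1: 7 assignments
value 0: 9 assignments
So 4 of the 25 assignments meet the threshold.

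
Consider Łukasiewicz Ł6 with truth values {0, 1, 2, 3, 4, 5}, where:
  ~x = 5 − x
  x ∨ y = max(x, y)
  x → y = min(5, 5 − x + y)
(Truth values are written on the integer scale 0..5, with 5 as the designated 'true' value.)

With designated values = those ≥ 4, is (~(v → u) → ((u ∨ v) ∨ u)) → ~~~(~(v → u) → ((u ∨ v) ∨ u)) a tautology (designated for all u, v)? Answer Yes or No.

Counterexample: take u = 0, v = 0.
v → u = 0 → 0 = 5
~(v → u) = ~5 = 0
u ∨ v = 0 ∨ 0 = 0
(u ∨ v) ∨ u = 0 ∨ 0 = 0
~(v → u) → ((u ∨ v) ∨ u) = 0 → 0 = 5
~(~(v → u) → ((u ∨ v) ∨ u)) = ~5 = 0
~~(~(v → u) → ((u ∨ v) ∨ u)) = ~0 = 5
~~~(~(v → u) → ((u ∨ v) ∨ u)) = ~5 = 0
(~(v → u) → ((u ∨ v) ∨ u)) → ~~~(~(v → u) → ((u ∨ v) ∨ u)) = 5 → 0 = 0
This gives 0, which is below 4.

No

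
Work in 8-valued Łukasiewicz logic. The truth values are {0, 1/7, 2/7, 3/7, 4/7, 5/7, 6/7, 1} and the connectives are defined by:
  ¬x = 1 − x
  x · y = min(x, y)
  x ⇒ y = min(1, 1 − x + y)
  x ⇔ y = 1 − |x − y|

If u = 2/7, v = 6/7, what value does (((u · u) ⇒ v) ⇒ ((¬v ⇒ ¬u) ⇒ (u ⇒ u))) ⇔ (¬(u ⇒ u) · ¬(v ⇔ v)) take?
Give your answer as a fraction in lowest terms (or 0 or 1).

0

u · u = 2/7 · 2/7 = 2/7
(u · u) ⇒ v = 2/7 ⇒ 6/7 = 1
¬v = ¬6/7 = 1/7
¬u = ¬2/7 = 5/7
¬v ⇒ ¬u = 1/7 ⇒ 5/7 = 1
u ⇒ u = 2/7 ⇒ 2/7 = 1
(¬v ⇒ ¬u) ⇒ (u ⇒ u) = 1 ⇒ 1 = 1
((u · u) ⇒ v) ⇒ ((¬v ⇒ ¬u) ⇒ (u ⇒ u)) = 1 ⇒ 1 = 1
u ⇒ u = 2/7 ⇒ 2/7 = 1
¬(u ⇒ u) = ¬1 = 0
v ⇔ v = 6/7 ⇔ 6/7 = 1
¬(v ⇔ v) = ¬1 = 0
¬(u ⇒ u) · ¬(v ⇔ v) = 0 · 0 = 0
(((u · u) ⇒ v) ⇒ ((¬v ⇒ ¬u) ⇒ (u ⇒ u))) ⇔ (¬(u ⇒ u) · ¬(v ⇔ v)) = 1 ⇔ 0 = 0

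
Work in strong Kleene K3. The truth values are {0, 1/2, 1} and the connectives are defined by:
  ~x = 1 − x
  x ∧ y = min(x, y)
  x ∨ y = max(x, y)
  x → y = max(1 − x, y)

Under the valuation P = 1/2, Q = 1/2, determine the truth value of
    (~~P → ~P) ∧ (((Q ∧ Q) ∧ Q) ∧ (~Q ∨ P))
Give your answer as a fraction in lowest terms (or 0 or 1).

1/2

~P = ~1/2 = 1/2
~~P = ~1/2 = 1/2
~P = ~1/2 = 1/2
~~P → ~P = 1/2 → 1/2 = 1/2
Q ∧ Q = 1/2 ∧ 1/2 = 1/2
(Q ∧ Q) ∧ Q = 1/2 ∧ 1/2 = 1/2
~Q = ~1/2 = 1/2
~Q ∨ P = 1/2 ∨ 1/2 = 1/2
((Q ∧ Q) ∧ Q) ∧ (~Q ∨ P) = 1/2 ∧ 1/2 = 1/2
(~~P → ~P) ∧ (((Q ∧ Q) ∧ Q) ∧ (~Q ∨ P)) = 1/2 ∧ 1/2 = 1/2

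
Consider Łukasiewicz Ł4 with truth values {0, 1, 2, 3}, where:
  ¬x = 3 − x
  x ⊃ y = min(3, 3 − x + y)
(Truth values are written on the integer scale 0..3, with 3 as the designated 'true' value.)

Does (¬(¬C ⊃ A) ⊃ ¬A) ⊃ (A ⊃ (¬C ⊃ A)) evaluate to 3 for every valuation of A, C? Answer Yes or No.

A = 0, C = 0 ↦ 3
A = 0, C = 1 ↦ 3
A = 0, C = 2 ↦ 3
A = 0, C = 3 ↦ 3
A = 1, C = 0 ↦ 3
A = 1, C = 1 ↦ 3
A = 1, C = 2 ↦ 3
A = 1, C = 3 ↦ 3
A = 2, C = 0 ↦ 3
A = 2, C = 1 ↦ 3
A = 2, C = 2 ↦ 3
A = 2, C = 3 ↦ 3
A = 3, C = 0 ↦ 3
A = 3, C = 1 ↦ 3
A = 3, C = 2 ↦ 3
A = 3, C = 3 ↦ 3
Every assignment gives a value ≥ 3.

Yes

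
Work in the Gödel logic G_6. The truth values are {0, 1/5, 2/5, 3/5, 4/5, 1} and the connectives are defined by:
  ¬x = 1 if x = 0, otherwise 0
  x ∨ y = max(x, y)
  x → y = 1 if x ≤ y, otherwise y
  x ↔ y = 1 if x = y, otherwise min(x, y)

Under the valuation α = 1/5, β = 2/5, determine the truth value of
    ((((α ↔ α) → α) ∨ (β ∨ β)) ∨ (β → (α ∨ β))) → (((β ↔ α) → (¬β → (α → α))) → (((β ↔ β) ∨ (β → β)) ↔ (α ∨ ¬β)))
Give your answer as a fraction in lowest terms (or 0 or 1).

α ↔ α = 1/5 ↔ 1/5 = 1
(α ↔ α) → α = 1 → 1/5 = 1/5
β ∨ β = 2/5 ∨ 2/5 = 2/5
((α ↔ α) → α) ∨ (β ∨ β) = 1/5 ∨ 2/5 = 2/5
α ∨ β = 1/5 ∨ 2/5 = 2/5
β → (α ∨ β) = 2/5 → 2/5 = 1
(((α ↔ α) → α) ∨ (β ∨ β)) ∨ (β → (α ∨ β)) = 2/5 ∨ 1 = 1
β ↔ α = 2/5 ↔ 1/5 = 1/5
¬β = ¬2/5 = 0
α → α = 1/5 → 1/5 = 1
¬β → (α → α) = 0 → 1 = 1
(β ↔ α) → (¬β → (α → α)) = 1/5 → 1 = 1
β ↔ β = 2/5 ↔ 2/5 = 1
β → β = 2/5 → 2/5 = 1
(β ↔ β) ∨ (β → β) = 1 ∨ 1 = 1
¬β = ¬2/5 = 0
α ∨ ¬β = 1/5 ∨ 0 = 1/5
((β ↔ β) ∨ (β → β)) ↔ (α ∨ ¬β) = 1 ↔ 1/5 = 1/5
((β ↔ α) → (¬β → (α → α))) → (((β ↔ β) ∨ (β → β)) ↔ (α ∨ ¬β)) = 1 → 1/5 = 1/5
((((α ↔ α) → α) ∨ (β ∨ β)) ∨ (β → (α ∨ β))) → (((β ↔ α) → (¬β → (α → α))) → (((β ↔ β) ∨ (β → β)) ↔ (α ∨ ¬β))) = 1 → 1/5 = 1/5

1/5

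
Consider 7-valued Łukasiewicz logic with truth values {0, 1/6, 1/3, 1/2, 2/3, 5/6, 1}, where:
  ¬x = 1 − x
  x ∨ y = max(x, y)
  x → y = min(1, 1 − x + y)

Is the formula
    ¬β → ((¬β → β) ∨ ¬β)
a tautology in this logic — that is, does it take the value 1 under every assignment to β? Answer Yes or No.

Yes

β = 0 ↦ 1
β = 1/6 ↦ 1
β = 1/3 ↦ 1
β = 1/2 ↦ 1
β = 2/3 ↦ 1
β = 5/6 ↦ 1
β = 1 ↦ 1
Every assignment gives a value ≥ 1.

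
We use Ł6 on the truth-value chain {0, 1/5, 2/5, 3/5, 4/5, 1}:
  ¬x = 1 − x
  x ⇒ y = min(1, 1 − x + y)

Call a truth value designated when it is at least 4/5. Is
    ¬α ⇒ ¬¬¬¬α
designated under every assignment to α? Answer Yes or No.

No

Counterexample: take α = 0.
¬α = ¬0 = 1
¬α = ¬0 = 1
¬¬α = ¬1 = 0
¬¬¬α = ¬0 = 1
¬¬¬¬α = ¬1 = 0
¬α ⇒ ¬¬¬¬α = 1 ⇒ 0 = 0
This gives 0, which is below 4/5.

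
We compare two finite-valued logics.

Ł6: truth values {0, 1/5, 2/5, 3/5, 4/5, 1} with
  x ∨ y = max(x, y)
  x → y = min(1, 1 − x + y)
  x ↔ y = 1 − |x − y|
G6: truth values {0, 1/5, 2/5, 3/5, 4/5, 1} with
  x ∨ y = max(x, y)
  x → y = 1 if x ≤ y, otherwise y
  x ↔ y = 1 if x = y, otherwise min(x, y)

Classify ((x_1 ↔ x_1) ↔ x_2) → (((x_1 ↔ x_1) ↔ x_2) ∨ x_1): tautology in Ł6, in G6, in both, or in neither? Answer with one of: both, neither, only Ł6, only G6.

both

In Ł6: every assignment gives 1 — tautology.
In G6: every assignment gives 1 — tautology.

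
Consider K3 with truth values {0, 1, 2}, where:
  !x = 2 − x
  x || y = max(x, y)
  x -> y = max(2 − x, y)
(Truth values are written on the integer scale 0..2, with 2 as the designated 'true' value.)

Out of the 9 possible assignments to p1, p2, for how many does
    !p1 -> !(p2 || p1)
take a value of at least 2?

p1 = 0, p2 = 0 ↦ 2  ≥
p1 = 0, p2 = 1 ↦ 1  <
p1 = 0, p2 = 2 ↦ 0  <
p1 = 1, p2 = 0 ↦ 1  <
p1 = 1, p2 = 1 ↦ 1  <
p1 = 1, p2 = 2 ↦ 1  <
p1 = 2, p2 = 0 ↦ 2  ≥
p1 = 2, p2 = 1 ↦ 2  ≥
p1 = 2, p2 = 2 ↦ 2  ≥
So 4 of the 9 assignments meet the threshold.

4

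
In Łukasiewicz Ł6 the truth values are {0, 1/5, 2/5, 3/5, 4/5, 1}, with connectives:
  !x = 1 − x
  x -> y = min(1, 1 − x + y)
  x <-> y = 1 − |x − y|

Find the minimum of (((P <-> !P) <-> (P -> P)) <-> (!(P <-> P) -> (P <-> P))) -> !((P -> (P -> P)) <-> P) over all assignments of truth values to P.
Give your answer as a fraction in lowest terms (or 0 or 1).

3/5

Take P = 3/5:
!P = !3/5 = 2/5
P <-> !P = 3/5 <-> 2/5 = 4/5
P -> P = 3/5 -> 3/5 = 1
(P <-> !P) <-> (P -> P) = 4/5 <-> 1 = 4/5
P <-> P = 3/5 <-> 3/5 = 1
!(P <-> P) = !1 = 0
P <-> P = 3/5 <-> 3/5 = 1
!(P <-> P) -> (P <-> P) = 0 -> 1 = 1
((P <-> !P) <-> (P -> P)) <-> (!(P <-> P) -> (P <-> P)) = 4/5 <-> 1 = 4/5
P -> P = 3/5 -> 3/5 = 1
P -> (P -> P) = 3/5 -> 1 = 1
(P -> (P -> P)) <-> P = 1 <-> 3/5 = 3/5
!((P -> (P -> P)) <-> P) = !3/5 = 2/5
(((P <-> !P) <-> (P -> P)) <-> (!(P <-> P) -> (P <-> P))) -> !((P -> (P -> P)) <-> P) = 4/5 -> 2/5 = 3/5
No assignment yields a value below 3/5, so this is the minimum.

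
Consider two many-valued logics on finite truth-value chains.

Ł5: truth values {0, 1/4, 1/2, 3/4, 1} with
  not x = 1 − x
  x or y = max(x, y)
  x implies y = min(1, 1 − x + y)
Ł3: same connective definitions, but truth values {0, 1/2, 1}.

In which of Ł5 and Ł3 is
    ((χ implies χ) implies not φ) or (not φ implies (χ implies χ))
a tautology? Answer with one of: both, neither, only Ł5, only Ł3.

In Ł5: every assignment gives 1 — tautology.
In Ł3: every assignment gives 1 — tautology.

both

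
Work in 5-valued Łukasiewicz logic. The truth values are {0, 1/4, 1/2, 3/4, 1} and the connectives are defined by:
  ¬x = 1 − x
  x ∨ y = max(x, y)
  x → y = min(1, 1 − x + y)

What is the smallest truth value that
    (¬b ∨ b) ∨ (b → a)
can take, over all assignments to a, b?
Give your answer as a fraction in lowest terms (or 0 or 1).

Take a = 0, b = 1/2:
¬b = ¬1/2 = 1/2
¬b ∨ b = 1/2 ∨ 1/2 = 1/2
b → a = 1/2 → 0 = 1/2
(¬b ∨ b) ∨ (b → a) = 1/2 ∨ 1/2 = 1/2
No assignment yields a value below 1/2, so this is the minimum.

1/2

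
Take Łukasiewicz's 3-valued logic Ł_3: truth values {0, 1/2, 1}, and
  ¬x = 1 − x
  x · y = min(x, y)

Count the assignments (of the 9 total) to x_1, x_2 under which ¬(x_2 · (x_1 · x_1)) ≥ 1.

x_1 = 0, x_2 = 0 ↦ 1  ≥
x_1 = 0, x_2 = 1/2 ↦ 1  ≥
x_1 = 0, x_2 = 1 ↦ 1  ≥
x_1 = 1/2, x_2 = 0 ↦ 1  ≥
x_1 = 1/2, x_2 = 1/2 ↦ 1/2  <
x_1 = 1/2, x_2 = 1 ↦ 1/2  <
x_1 = 1, x_2 = 0 ↦ 1  ≥
x_1 = 1, x_2 = 1/2 ↦ 1/2  <
x_1 = 1, x_2 = 1 ↦ 0  <
So 5 of the 9 assignments meet the threshold.

5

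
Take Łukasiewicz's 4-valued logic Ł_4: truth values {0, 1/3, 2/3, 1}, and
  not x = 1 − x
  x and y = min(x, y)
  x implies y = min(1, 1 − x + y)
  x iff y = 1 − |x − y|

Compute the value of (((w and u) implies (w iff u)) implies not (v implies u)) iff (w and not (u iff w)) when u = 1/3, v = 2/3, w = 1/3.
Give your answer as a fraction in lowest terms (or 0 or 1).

2/3

w and u = 1/3 and 1/3 = 1/3
w iff u = 1/3 iff 1/3 = 1
(w and u) implies (w iff u) = 1/3 implies 1 = 1
v implies u = 2/3 implies 1/3 = 2/3
not (v implies u) = not 2/3 = 1/3
((w and u) implies (w iff u)) implies not (v implies u) = 1 implies 1/3 = 1/3
u iff w = 1/3 iff 1/3 = 1
not (u iff w) = not 1 = 0
w and not (u iff w) = 1/3 and 0 = 0
(((w and u) implies (w iff u)) implies not (v implies u)) iff (w and not (u iff w)) = 1/3 iff 0 = 2/3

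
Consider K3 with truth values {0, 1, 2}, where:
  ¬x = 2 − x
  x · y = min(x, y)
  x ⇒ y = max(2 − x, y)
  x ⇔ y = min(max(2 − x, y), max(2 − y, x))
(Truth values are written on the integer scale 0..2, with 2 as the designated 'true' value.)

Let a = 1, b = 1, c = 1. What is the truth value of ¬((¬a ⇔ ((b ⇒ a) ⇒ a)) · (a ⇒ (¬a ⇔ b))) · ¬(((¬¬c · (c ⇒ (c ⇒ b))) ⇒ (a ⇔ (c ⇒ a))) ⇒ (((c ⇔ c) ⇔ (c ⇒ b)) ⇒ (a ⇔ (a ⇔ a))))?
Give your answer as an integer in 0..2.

¬a = ¬1 = 1
b ⇒ a = 1 ⇒ 1 = 1
(b ⇒ a) ⇒ a = 1 ⇒ 1 = 1
¬a ⇔ ((b ⇒ a) ⇒ a) = 1 ⇔ 1 = 1
¬a = ¬1 = 1
¬a ⇔ b = 1 ⇔ 1 = 1
a ⇒ (¬a ⇔ b) = 1 ⇒ 1 = 1
(¬a ⇔ ((b ⇒ a) ⇒ a)) · (a ⇒ (¬a ⇔ b)) = 1 · 1 = 1
¬((¬a ⇔ ((b ⇒ a) ⇒ a)) · (a ⇒ (¬a ⇔ b))) = ¬1 = 1
¬c = ¬1 = 1
¬¬c = ¬1 = 1
c ⇒ b = 1 ⇒ 1 = 1
c ⇒ (c ⇒ b) = 1 ⇒ 1 = 1
¬¬c · (c ⇒ (c ⇒ b)) = 1 · 1 = 1
c ⇒ a = 1 ⇒ 1 = 1
a ⇔ (c ⇒ a) = 1 ⇔ 1 = 1
(¬¬c · (c ⇒ (c ⇒ b))) ⇒ (a ⇔ (c ⇒ a)) = 1 ⇒ 1 = 1
c ⇔ c = 1 ⇔ 1 = 1
c ⇒ b = 1 ⇒ 1 = 1
(c ⇔ c) ⇔ (c ⇒ b) = 1 ⇔ 1 = 1
a ⇔ a = 1 ⇔ 1 = 1
a ⇔ (a ⇔ a) = 1 ⇔ 1 = 1
((c ⇔ c) ⇔ (c ⇒ b)) ⇒ (a ⇔ (a ⇔ a)) = 1 ⇒ 1 = 1
((¬¬c · (c ⇒ (c ⇒ b))) ⇒ (a ⇔ (c ⇒ a))) ⇒ (((c ⇔ c) ⇔ (c ⇒ b)) ⇒ (a ⇔ (a ⇔ a))) = 1 ⇒ 1 = 1
¬(((¬¬c · (c ⇒ (c ⇒ b))) ⇒ (a ⇔ (c ⇒ a))) ⇒ (((c ⇔ c) ⇔ (c ⇒ b)) ⇒ (a ⇔ (a ⇔ a)))) = ¬1 = 1
¬((¬a ⇔ ((b ⇒ a) ⇒ a)) · (a ⇒ (¬a ⇔ b))) · ¬(((¬¬c · (c ⇒ (c ⇒ b))) ⇒ (a ⇔ (c ⇒ a))) ⇒ (((c ⇔ c) ⇔ (c ⇒ b)) ⇒ (a ⇔ (a ⇔ a)))) = 1 · 1 = 1

1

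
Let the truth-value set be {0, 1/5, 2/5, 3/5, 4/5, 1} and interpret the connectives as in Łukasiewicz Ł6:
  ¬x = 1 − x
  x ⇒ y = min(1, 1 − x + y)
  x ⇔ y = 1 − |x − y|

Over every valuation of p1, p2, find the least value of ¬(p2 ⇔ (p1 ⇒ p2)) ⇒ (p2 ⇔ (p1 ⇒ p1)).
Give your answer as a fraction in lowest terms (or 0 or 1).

0

Take p1 = 0, p2 = 0:
p1 ⇒ p2 = 0 ⇒ 0 = 1
p2 ⇔ (p1 ⇒ p2) = 0 ⇔ 1 = 0
¬(p2 ⇔ (p1 ⇒ p2)) = ¬0 = 1
p1 ⇒ p1 = 0 ⇒ 0 = 1
p2 ⇔ (p1 ⇒ p1) = 0 ⇔ 1 = 0
¬(p2 ⇔ (p1 ⇒ p2)) ⇒ (p2 ⇔ (p1 ⇒ p1)) = 1 ⇒ 0 = 0
No assignment yields a value below 0, so this is the minimum.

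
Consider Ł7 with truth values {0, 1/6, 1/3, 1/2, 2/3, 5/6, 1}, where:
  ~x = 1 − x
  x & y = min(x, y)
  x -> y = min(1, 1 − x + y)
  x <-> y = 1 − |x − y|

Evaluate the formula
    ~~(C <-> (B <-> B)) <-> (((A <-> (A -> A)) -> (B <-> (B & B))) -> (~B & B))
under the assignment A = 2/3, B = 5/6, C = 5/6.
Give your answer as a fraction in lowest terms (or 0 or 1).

B <-> B = 5/6 <-> 5/6 = 1
C <-> (B <-> B) = 5/6 <-> 1 = 5/6
~(C <-> (B <-> B)) = ~5/6 = 1/6
~~(C <-> (B <-> B)) = ~1/6 = 5/6
A -> A = 2/3 -> 2/3 = 1
A <-> (A -> A) = 2/3 <-> 1 = 2/3
B & B = 5/6 & 5/6 = 5/6
B <-> (B & B) = 5/6 <-> 5/6 = 1
(A <-> (A -> A)) -> (B <-> (B & B)) = 2/3 -> 1 = 1
~B = ~5/6 = 1/6
~B & B = 1/6 & 5/6 = 1/6
((A <-> (A -> A)) -> (B <-> (B & B))) -> (~B & B) = 1 -> 1/6 = 1/6
~~(C <-> (B <-> B)) <-> (((A <-> (A -> A)) -> (B <-> (B & B))) -> (~B & B)) = 5/6 <-> 1/6 = 1/3

1/3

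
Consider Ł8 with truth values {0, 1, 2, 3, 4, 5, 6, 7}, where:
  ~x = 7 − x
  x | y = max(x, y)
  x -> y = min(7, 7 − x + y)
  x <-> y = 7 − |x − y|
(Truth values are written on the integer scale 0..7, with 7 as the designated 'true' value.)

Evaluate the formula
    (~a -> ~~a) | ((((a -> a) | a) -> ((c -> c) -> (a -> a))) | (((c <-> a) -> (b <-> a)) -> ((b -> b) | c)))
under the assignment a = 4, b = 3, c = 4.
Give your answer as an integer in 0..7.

7

~a = ~4 = 3
~a = ~4 = 3
~~a = ~3 = 4
~a -> ~~a = 3 -> 4 = 7
a -> a = 4 -> 4 = 7
(a -> a) | a = 7 | 4 = 7
c -> c = 4 -> 4 = 7
a -> a = 4 -> 4 = 7
(c -> c) -> (a -> a) = 7 -> 7 = 7
((a -> a) | a) -> ((c -> c) -> (a -> a)) = 7 -> 7 = 7
c <-> a = 4 <-> 4 = 7
b <-> a = 3 <-> 4 = 6
(c <-> a) -> (b <-> a) = 7 -> 6 = 6
b -> b = 3 -> 3 = 7
(b -> b) | c = 7 | 4 = 7
((c <-> a) -> (b <-> a)) -> ((b -> b) | c) = 6 -> 7 = 7
(((a -> a) | a) -> ((c -> c) -> (a -> a))) | (((c <-> a) -> (b <-> a)) -> ((b -> b) | c)) = 7 | 7 = 7
(~a -> ~~a) | ((((a -> a) | a) -> ((c -> c) -> (a -> a))) | (((c <-> a) -> (b <-> a)) -> ((b -> b) | c))) = 7 | 7 = 7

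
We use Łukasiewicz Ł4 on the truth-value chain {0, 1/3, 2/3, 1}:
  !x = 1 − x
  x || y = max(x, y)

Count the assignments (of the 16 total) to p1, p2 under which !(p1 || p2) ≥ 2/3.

4

p1 = 0, p2 = 0 ↦ 1  ≥
p1 = 0, p2 = 1/3 ↦ 2/3  ≥
p1 = 0, p2 = 2/3 ↦ 1/3  <
p1 = 0, p2 = 1 ↦ 0  <
p1 = 1/3, p2 = 0 ↦ 2/3  ≥
p1 = 1/3, p2 = 1/3 ↦ 2/3  ≥
p1 = 1/3, p2 = 2/3 ↦ 1/3  <
p1 = 1/3, p2 = 1 ↦ 0  <
p1 = 2/3, p2 = 0 ↦ 1/3  <
p1 = 2/3, p2 = 1/3 ↦ 1/3  <
p1 = 2/3, p2 = 2/3 ↦ 1/3  <
p1 = 2/3, p2 = 1 ↦ 0  <
p1 = 1, p2 = 0 ↦ 0  <
p1 = 1, p2 = 1/3 ↦ 0  <
p1 = 1, p2 = 2/3 ↦ 0  <
p1 = 1, p2 = 1 ↦ 0  <
So 4 of the 16 assignments meet the threshold.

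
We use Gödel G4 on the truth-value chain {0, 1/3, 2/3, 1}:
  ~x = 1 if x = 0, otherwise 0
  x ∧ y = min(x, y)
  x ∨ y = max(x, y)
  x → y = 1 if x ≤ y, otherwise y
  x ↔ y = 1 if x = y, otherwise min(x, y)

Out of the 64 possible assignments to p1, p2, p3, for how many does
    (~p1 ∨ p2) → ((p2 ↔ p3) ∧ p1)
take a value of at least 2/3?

29

value 1: 26 assignments (counts)
value 2/3: 3 assignments (counts)
value 1/3: 10 assignments
value 0: 25 assignments
So 29 of the 64 assignments meet the threshold.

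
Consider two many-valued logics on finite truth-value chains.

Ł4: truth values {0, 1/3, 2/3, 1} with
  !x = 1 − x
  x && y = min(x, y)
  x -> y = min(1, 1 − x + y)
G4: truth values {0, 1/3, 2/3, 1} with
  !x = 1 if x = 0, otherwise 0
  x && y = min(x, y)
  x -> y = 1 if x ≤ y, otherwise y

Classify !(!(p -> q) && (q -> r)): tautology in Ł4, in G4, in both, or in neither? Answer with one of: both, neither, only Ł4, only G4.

In Ł4: at p = 1/3, q = 0, r = 0 the value is 2/3 — not a tautology.
In G4: at p = 1/3, q = 0, r = 0 the value is 0 — not a tautology.

neither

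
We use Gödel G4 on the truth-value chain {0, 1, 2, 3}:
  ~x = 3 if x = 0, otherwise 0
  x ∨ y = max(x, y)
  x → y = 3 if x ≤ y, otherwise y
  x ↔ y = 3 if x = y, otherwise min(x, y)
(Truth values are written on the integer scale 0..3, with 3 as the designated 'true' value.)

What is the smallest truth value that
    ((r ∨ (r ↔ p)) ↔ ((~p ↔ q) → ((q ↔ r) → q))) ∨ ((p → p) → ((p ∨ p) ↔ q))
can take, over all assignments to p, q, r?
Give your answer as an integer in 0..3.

Take p = 0, q = 1, r = 1:
r ↔ p = 1 ↔ 0 = 0
r ∨ (r ↔ p) = 1 ∨ 0 = 1
~p = ~0 = 3
~p ↔ q = 3 ↔ 1 = 1
q ↔ r = 1 ↔ 1 = 3
(q ↔ r) → q = 3 → 1 = 1
(~p ↔ q) → ((q ↔ r) → q) = 1 → 1 = 3
(r ∨ (r ↔ p)) ↔ ((~p ↔ q) → ((q ↔ r) → q)) = 1 ↔ 3 = 1
p → p = 0 → 0 = 3
p ∨ p = 0 ∨ 0 = 0
(p ∨ p) ↔ q = 0 ↔ 1 = 0
(p → p) → ((p ∨ p) ↔ q) = 3 → 0 = 0
((r ∨ (r ↔ p)) ↔ ((~p ↔ q) → ((q ↔ r) → q))) ∨ ((p → p) → ((p ∨ p) ↔ q)) = 1 ∨ 0 = 1
No assignment yields a value below 1, so this is the minimum.

1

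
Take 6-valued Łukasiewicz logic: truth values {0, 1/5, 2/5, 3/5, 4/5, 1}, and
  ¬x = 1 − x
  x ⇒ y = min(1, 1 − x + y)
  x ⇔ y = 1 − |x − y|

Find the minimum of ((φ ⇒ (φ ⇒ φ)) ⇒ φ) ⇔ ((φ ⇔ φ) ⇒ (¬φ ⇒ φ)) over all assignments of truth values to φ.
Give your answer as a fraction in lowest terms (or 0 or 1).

3/5

Take φ = 2/5:
φ ⇒ φ = 2/5 ⇒ 2/5 = 1
φ ⇒ (φ ⇒ φ) = 2/5 ⇒ 1 = 1
(φ ⇒ (φ ⇒ φ)) ⇒ φ = 1 ⇒ 2/5 = 2/5
φ ⇔ φ = 2/5 ⇔ 2/5 = 1
¬φ = ¬2/5 = 3/5
¬φ ⇒ φ = 3/5 ⇒ 2/5 = 4/5
(φ ⇔ φ) ⇒ (¬φ ⇒ φ) = 1 ⇒ 4/5 = 4/5
((φ ⇒ (φ ⇒ φ)) ⇒ φ) ⇔ ((φ ⇔ φ) ⇒ (¬φ ⇒ φ)) = 2/5 ⇔ 4/5 = 3/5
No assignment yields a value below 3/5, so this is the minimum.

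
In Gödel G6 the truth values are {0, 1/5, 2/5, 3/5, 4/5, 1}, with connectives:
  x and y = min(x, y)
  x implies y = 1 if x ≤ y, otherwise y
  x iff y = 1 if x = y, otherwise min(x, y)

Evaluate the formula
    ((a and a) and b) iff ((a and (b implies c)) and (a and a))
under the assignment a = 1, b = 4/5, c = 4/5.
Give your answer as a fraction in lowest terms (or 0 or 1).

4/5

a and a = 1 and 1 = 1
(a and a) and b = 1 and 4/5 = 4/5
b implies c = 4/5 implies 4/5 = 1
a and (b implies c) = 1 and 1 = 1
a and a = 1 and 1 = 1
(a and (b implies c)) and (a and a) = 1 and 1 = 1
((a and a) and b) iff ((a and (b implies c)) and (a and a)) = 4/5 iff 1 = 4/5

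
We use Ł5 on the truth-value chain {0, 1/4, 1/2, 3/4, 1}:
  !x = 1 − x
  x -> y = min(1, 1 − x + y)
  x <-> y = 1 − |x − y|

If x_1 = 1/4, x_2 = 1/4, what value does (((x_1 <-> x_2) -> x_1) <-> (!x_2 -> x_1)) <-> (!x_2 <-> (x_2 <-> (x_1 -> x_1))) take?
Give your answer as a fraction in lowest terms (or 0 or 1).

3/4

x_1 <-> x_2 = 1/4 <-> 1/4 = 1
(x_1 <-> x_2) -> x_1 = 1 -> 1/4 = 1/4
!x_2 = !1/4 = 3/4
!x_2 -> x_1 = 3/4 -> 1/4 = 1/2
((x_1 <-> x_2) -> x_1) <-> (!x_2 -> x_1) = 1/4 <-> 1/2 = 3/4
!x_2 = !1/4 = 3/4
x_1 -> x_1 = 1/4 -> 1/4 = 1
x_2 <-> (x_1 -> x_1) = 1/4 <-> 1 = 1/4
!x_2 <-> (x_2 <-> (x_1 -> x_1)) = 3/4 <-> 1/4 = 1/2
(((x_1 <-> x_2) -> x_1) <-> (!x_2 -> x_1)) <-> (!x_2 <-> (x_2 <-> (x_1 -> x_1))) = 3/4 <-> 1/2 = 3/4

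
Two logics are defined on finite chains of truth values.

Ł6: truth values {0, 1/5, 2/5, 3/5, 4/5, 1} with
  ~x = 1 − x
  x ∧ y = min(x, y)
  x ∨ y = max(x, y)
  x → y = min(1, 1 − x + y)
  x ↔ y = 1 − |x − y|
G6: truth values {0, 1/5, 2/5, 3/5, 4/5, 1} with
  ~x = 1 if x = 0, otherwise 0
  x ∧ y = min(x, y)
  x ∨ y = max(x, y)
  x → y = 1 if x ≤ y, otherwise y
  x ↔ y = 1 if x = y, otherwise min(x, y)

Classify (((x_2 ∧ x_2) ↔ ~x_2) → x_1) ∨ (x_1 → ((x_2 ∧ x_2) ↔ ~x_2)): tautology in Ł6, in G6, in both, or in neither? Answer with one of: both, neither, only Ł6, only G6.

both

In Ł6: every assignment gives 1 — tautology.
In G6: every assignment gives 1 — tautology.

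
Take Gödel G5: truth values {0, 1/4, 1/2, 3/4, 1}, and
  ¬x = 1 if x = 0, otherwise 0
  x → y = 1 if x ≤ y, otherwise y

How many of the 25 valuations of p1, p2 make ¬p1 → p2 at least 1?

value 1: 21 assignments (counts)
value 3/4: 1 assignment
value 1/2: 1 assignment
value 1/4: 1 assignment
value 0: 1 assignment
So 21 of the 25 assignments meet the threshold.

21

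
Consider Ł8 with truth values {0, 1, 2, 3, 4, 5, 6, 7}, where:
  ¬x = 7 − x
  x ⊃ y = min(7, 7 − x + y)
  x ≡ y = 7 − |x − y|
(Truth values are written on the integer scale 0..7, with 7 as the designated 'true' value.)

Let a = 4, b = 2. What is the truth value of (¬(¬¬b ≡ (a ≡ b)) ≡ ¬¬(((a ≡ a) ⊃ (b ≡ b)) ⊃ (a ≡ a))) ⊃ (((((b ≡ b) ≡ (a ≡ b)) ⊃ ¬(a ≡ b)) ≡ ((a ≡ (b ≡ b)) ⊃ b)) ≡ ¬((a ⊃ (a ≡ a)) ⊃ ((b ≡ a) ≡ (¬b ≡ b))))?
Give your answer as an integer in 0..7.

¬b = ¬2 = 5
¬¬b = ¬5 = 2
a ≡ b = 4 ≡ 2 = 5
¬¬b ≡ (a ≡ b) = 2 ≡ 5 = 4
¬(¬¬b ≡ (a ≡ b)) = ¬4 = 3
a ≡ a = 4 ≡ 4 = 7
b ≡ b = 2 ≡ 2 = 7
(a ≡ a) ⊃ (b ≡ b) = 7 ⊃ 7 = 7
a ≡ a = 4 ≡ 4 = 7
((a ≡ a) ⊃ (b ≡ b)) ⊃ (a ≡ a) = 7 ⊃ 7 = 7
¬(((a ≡ a) ⊃ (b ≡ b)) ⊃ (a ≡ a)) = ¬7 = 0
¬¬(((a ≡ a) ⊃ (b ≡ b)) ⊃ (a ≡ a)) = ¬0 = 7
¬(¬¬b ≡ (a ≡ b)) ≡ ¬¬(((a ≡ a) ⊃ (b ≡ b)) ⊃ (a ≡ a)) = 3 ≡ 7 = 3
b ≡ b = 2 ≡ 2 = 7
a ≡ b = 4 ≡ 2 = 5
(b ≡ b) ≡ (a ≡ b) = 7 ≡ 5 = 5
a ≡ b = 4 ≡ 2 = 5
¬(a ≡ b) = ¬5 = 2
((b ≡ b) ≡ (a ≡ b)) ⊃ ¬(a ≡ b) = 5 ⊃ 2 = 4
b ≡ b = 2 ≡ 2 = 7
a ≡ (b ≡ b) = 4 ≡ 7 = 4
(a ≡ (b ≡ b)) ⊃ b = 4 ⊃ 2 = 5
(((b ≡ b) ≡ (a ≡ b)) ⊃ ¬(a ≡ b)) ≡ ((a ≡ (b ≡ b)) ⊃ b) = 4 ≡ 5 = 6
a ≡ a = 4 ≡ 4 = 7
a ⊃ (a ≡ a) = 4 ⊃ 7 = 7
b ≡ a = 2 ≡ 4 = 5
¬b = ¬2 = 5
¬b ≡ b = 5 ≡ 2 = 4
(b ≡ a) ≡ (¬b ≡ b) = 5 ≡ 4 = 6
(a ⊃ (a ≡ a)) ⊃ ((b ≡ a) ≡ (¬b ≡ b)) = 7 ⊃ 6 = 6
¬((a ⊃ (a ≡ a)) ⊃ ((b ≡ a) ≡ (¬b ≡ b))) = ¬6 = 1
((((b ≡ b) ≡ (a ≡ b)) ⊃ ¬(a ≡ b)) ≡ ((a ≡ (b ≡ b)) ⊃ b)) ≡ ¬((a ⊃ (a ≡ a)) ⊃ ((b ≡ a) ≡ (¬b ≡ b))) = 6 ≡ 1 = 2
(¬(¬¬b ≡ (a ≡ b)) ≡ ¬¬(((a ≡ a) ⊃ (b ≡ b)) ⊃ (a ≡ a))) ⊃ (((((b ≡ b) ≡ (a ≡ b)) ⊃ ¬(a ≡ b)) ≡ ((a ≡ (b ≡ b)) ⊃ b)) ≡ ¬((a ⊃ (a ≡ a)) ⊃ ((b ≡ a) ≡ (¬b ≡ b)))) = 3 ⊃ 2 = 6

6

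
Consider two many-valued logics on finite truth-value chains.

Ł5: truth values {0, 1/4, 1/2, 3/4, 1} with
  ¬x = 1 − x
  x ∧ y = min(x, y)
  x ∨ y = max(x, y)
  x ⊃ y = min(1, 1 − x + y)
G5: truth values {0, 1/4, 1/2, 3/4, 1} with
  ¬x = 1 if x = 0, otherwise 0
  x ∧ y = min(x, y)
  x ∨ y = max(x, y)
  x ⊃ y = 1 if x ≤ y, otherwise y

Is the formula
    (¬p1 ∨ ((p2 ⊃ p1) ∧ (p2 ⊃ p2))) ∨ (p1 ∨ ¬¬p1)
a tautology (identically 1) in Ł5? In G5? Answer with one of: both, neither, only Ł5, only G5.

In Ł5: at p1 = 1/4, p2 = 1/2 the value is 3/4 — not a tautology.
In G5: every assignment gives 1 — tautology.

only G5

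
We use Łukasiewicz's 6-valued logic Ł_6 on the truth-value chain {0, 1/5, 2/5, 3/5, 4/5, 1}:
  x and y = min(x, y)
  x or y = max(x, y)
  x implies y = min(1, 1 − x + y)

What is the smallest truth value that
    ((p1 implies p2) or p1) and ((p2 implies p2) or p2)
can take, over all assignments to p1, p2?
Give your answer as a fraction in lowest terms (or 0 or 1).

Take p1 = 2/5, p2 = 0:
p1 implies p2 = 2/5 implies 0 = 3/5
(p1 implies p2) or p1 = 3/5 or 2/5 = 3/5
p2 implies p2 = 0 implies 0 = 1
(p2 implies p2) or p2 = 1 or 0 = 1
((p1 implies p2) or p1) and ((p2 implies p2) or p2) = 3/5 and 1 = 3/5
No assignment yields a value below 3/5, so this is the minimum.

3/5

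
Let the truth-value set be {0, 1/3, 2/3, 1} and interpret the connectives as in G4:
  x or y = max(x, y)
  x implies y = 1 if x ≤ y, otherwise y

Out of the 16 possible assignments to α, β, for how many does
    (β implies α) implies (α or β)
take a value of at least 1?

α = 0, β = 0 ↦ 0  <
α = 0, β = 1/3 ↦ 1  ≥
α = 0, β = 2/3 ↦ 1  ≥
α = 0, β = 1 ↦ 1  ≥
α = 1/3, β = 0 ↦ 1/3  <
α = 1/3, β = 1/3 ↦ 1/3  <
α = 1/3, β = 2/3 ↦ 1  ≥
α = 1/3, β = 1 ↦ 1  ≥
α = 2/3, β = 0 ↦ 2/3  <
α = 2/3, β = 1/3 ↦ 2/3  <
α = 2/3, β = 2/3 ↦ 2/3  <
α = 2/3, β = 1 ↦ 1  ≥
α = 1, β = 0 ↦ 1  ≥
α = 1, β = 1/3 ↦ 1  ≥
α = 1, β = 2/3 ↦ 1  ≥
α = 1, β = 1 ↦ 1  ≥
So 10 of the 16 assignments meet the threshold.

10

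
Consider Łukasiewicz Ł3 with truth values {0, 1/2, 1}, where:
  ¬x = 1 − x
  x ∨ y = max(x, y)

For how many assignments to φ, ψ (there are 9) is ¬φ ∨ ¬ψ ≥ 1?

5

φ = 0, ψ = 0 ↦ 1  ≥
φ = 0, ψ = 1/2 ↦ 1  ≥
φ = 0, ψ = 1 ↦ 1  ≥
φ = 1/2, ψ = 0 ↦ 1  ≥
φ = 1/2, ψ = 1/2 ↦ 1/2  <
φ = 1/2, ψ = 1 ↦ 1/2  <
φ = 1, ψ = 0 ↦ 1  ≥
φ = 1, ψ = 1/2 ↦ 1/2  <
φ = 1, ψ = 1 ↦ 0  <
So 5 of the 9 assignments meet the threshold.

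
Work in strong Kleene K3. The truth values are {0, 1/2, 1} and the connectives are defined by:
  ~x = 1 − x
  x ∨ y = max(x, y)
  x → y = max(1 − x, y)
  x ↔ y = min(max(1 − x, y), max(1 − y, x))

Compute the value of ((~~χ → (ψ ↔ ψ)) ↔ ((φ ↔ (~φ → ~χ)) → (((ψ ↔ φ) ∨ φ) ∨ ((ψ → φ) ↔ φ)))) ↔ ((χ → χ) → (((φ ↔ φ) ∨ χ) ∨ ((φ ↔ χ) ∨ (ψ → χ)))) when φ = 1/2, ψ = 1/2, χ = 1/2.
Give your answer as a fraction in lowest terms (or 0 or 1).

1/2

~χ = ~1/2 = 1/2
~~χ = ~1/2 = 1/2
ψ ↔ ψ = 1/2 ↔ 1/2 = 1/2
~~χ → (ψ ↔ ψ) = 1/2 → 1/2 = 1/2
~φ = ~1/2 = 1/2
~χ = ~1/2 = 1/2
~φ → ~χ = 1/2 → 1/2 = 1/2
φ ↔ (~φ → ~χ) = 1/2 ↔ 1/2 = 1/2
ψ ↔ φ = 1/2 ↔ 1/2 = 1/2
(ψ ↔ φ) ∨ φ = 1/2 ∨ 1/2 = 1/2
ψ → φ = 1/2 → 1/2 = 1/2
(ψ → φ) ↔ φ = 1/2 ↔ 1/2 = 1/2
((ψ ↔ φ) ∨ φ) ∨ ((ψ → φ) ↔ φ) = 1/2 ∨ 1/2 = 1/2
(φ ↔ (~φ → ~χ)) → (((ψ ↔ φ) ∨ φ) ∨ ((ψ → φ) ↔ φ)) = 1/2 → 1/2 = 1/2
(~~χ → (ψ ↔ ψ)) ↔ ((φ ↔ (~φ → ~χ)) → (((ψ ↔ φ) ∨ φ) ∨ ((ψ → φ) ↔ φ))) = 1/2 ↔ 1/2 = 1/2
χ → χ = 1/2 → 1/2 = 1/2
φ ↔ φ = 1/2 ↔ 1/2 = 1/2
(φ ↔ φ) ∨ χ = 1/2 ∨ 1/2 = 1/2
φ ↔ χ = 1/2 ↔ 1/2 = 1/2
ψ → χ = 1/2 → 1/2 = 1/2
(φ ↔ χ) ∨ (ψ → χ) = 1/2 ∨ 1/2 = 1/2
((φ ↔ φ) ∨ χ) ∨ ((φ ↔ χ) ∨ (ψ → χ)) = 1/2 ∨ 1/2 = 1/2
(χ → χ) → (((φ ↔ φ) ∨ χ) ∨ ((φ ↔ χ) ∨ (ψ → χ))) = 1/2 → 1/2 = 1/2
((~~χ → (ψ ↔ ψ)) ↔ ((φ ↔ (~φ → ~χ)) → (((ψ ↔ φ) ∨ φ) ∨ ((ψ → φ) ↔ φ)))) ↔ ((χ → χ) → (((φ ↔ φ) ∨ χ) ∨ ((φ ↔ χ) ∨ (ψ → χ)))) = 1/2 ↔ 1/2 = 1/2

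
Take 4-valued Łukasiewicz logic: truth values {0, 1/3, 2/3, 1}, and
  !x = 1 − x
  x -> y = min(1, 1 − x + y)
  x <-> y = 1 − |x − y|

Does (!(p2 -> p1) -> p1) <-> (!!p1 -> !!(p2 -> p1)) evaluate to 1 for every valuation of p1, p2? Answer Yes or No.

No

Counterexample: take p1 = 0, p2 = 1/3.
p2 -> p1 = 1/3 -> 0 = 2/3
!(p2 -> p1) = !2/3 = 1/3
!(p2 -> p1) -> p1 = 1/3 -> 0 = 2/3
!p1 = !0 = 1
!!p1 = !1 = 0
p2 -> p1 = 1/3 -> 0 = 2/3
!(p2 -> p1) = !2/3 = 1/3
!!(p2 -> p1) = !1/3 = 2/3
!!p1 -> !!(p2 -> p1) = 0 -> 2/3 = 1
(!(p2 -> p1) -> p1) <-> (!!p1 -> !!(p2 -> p1)) = 2/3 <-> 1 = 2/3
This gives 2/3 ≠ 1.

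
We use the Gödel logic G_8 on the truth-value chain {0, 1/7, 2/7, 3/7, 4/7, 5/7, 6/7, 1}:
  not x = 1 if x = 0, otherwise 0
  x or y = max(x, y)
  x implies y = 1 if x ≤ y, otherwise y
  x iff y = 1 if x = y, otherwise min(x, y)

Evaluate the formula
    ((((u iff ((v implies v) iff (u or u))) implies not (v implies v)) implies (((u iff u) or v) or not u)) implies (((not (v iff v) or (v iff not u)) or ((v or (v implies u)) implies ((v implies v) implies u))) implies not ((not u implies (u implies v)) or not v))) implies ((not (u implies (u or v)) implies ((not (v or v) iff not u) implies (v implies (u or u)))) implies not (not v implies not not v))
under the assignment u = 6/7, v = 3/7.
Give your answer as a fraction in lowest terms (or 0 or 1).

1

v implies v = 3/7 implies 3/7 = 1
u or u = 6/7 or 6/7 = 6/7
(v implies v) iff (u or u) = 1 iff 6/7 = 6/7
u iff ((v implies v) iff (u or u)) = 6/7 iff 6/7 = 1
v implies v = 3/7 implies 3/7 = 1
not (v implies v) = not 1 = 0
(u iff ((v implies v) iff (u or u))) implies not (v implies v) = 1 implies 0 = 0
u iff u = 6/7 iff 6/7 = 1
(u iff u) or v = 1 or 3/7 = 1
not u = not 6/7 = 0
((u iff u) or v) or not u = 1 or 0 = 1
((u iff ((v implies v) iff (u or u))) implies not (v implies v)) implies (((u iff u) or v) or not u) = 0 implies 1 = 1
v iff v = 3/7 iff 3/7 = 1
not (v iff v) = not 1 = 0
not u = not 6/7 = 0
v iff not u = 3/7 iff 0 = 0
not (v iff v) or (v iff not u) = 0 or 0 = 0
v implies u = 3/7 implies 6/7 = 1
v or (v implies u) = 3/7 or 1 = 1
v implies v = 3/7 implies 3/7 = 1
(v implies v) implies u = 1 implies 6/7 = 6/7
(v or (v implies u)) implies ((v implies v) implies u) = 1 implies 6/7 = 6/7
(not (v iff v) or (v iff not u)) or ((v or (v implies u)) implies ((v implies v) implies u)) = 0 or 6/7 = 6/7
not u = not 6/7 = 0
u implies v = 6/7 implies 3/7 = 3/7
not u implies (u implies v) = 0 implies 3/7 = 1
not v = not 3/7 = 0
(not u implies (u implies v)) or not v = 1 or 0 = 1
not ((not u implies (u implies v)) or not v) = not 1 = 0
((not (v iff v) or (v iff not u)) or ((v or (v implies u)) implies ((v implies v) implies u))) implies not ((not u implies (u implies v)) or not v) = 6/7 implies 0 = 0
(((u iff ((v implies v) iff (u or u))) implies not (v implies v)) implies (((u iff u) or v) or not u)) implies (((not (v iff v) or (v iff not u)) or ((v or (v implies u)) implies ((v implies v) implies u))) implies not ((not u implies (u implies v)) or not v)) = 1 implies 0 = 0
u or v = 6/7 or 3/7 = 6/7
u implies (u or v) = 6/7 implies 6/7 = 1
not (u implies (u or v)) = not 1 = 0
v or v = 3/7 or 3/7 = 3/7
not (v or v) = not 3/7 = 0
not u = not 6/7 = 0
not (v or v) iff not u = 0 iff 0 = 1
u or u = 6/7 or 6/7 = 6/7
v implies (u or u) = 3/7 implies 6/7 = 1
(not (v or v) iff not u) implies (v implies (u or u)) = 1 implies 1 = 1
not (u implies (u or v)) implies ((not (v or v) iff not u) implies (v implies (u or u))) = 0 implies 1 = 1
not v = not 3/7 = 0
not v = not 3/7 = 0
not not v = not 0 = 1
not v implies not not v = 0 implies 1 = 1
not (not v implies not not v) = not 1 = 0
(not (u implies (u or v)) implies ((not (v or v) iff not u) implies (v implies (u or u)))) implies not (not v implies not not v) = 1 implies 0 = 0
((((u iff ((v implies v) iff (u or u))) implies not (v implies v)) implies (((u iff u) or v) or not u)) implies (((not (v iff v) or (v iff not u)) or ((v or (v implies u)) implies ((v implies v) implies u))) implies not ((not u implies (u implies v)) or not v))) implies ((not (u implies (u or v)) implies ((not (v or v) iff not u) implies (v implies (u or u)))) implies not (not v implies not not v)) = 0 implies 0 = 1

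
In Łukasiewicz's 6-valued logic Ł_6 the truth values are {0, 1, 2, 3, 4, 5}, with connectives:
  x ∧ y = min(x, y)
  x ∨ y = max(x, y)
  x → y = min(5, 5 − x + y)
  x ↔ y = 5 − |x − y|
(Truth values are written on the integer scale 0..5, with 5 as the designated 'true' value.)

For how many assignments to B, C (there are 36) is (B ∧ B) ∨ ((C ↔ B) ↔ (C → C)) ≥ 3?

value 5: 11 assignments (counts)
value 4: 12 assignments (counts)
value 3: 7 assignments (counts)
value 2: 3 assignments
value 1: 2 assignments
value 0: 1 assignment
So 30 of the 36 assignments meet the threshold.

30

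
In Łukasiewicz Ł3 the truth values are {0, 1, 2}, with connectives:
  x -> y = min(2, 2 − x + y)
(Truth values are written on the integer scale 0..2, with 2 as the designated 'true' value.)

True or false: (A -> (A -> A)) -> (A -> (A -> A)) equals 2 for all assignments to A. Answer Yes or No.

Yes

A = 0 ↦ 2
A = 1 ↦ 2
A = 2 ↦ 2
Every assignment gives a value ≥ 2.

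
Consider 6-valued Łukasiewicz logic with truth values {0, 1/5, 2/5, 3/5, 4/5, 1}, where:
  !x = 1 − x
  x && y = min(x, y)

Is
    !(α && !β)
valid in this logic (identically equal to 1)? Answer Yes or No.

No

Counterexample: take α = 1/5, β = 0.
!β = !0 = 1
α && !β = 1/5 && 1 = 1/5
!(α && !β) = !1/5 = 4/5
This gives 4/5 ≠ 1.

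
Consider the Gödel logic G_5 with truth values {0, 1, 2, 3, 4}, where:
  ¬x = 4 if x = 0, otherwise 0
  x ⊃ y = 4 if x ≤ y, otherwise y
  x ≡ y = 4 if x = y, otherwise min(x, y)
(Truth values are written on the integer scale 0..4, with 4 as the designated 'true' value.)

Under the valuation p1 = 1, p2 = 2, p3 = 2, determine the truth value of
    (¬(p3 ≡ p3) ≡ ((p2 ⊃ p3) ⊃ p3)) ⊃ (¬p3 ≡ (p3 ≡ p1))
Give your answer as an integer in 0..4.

4

p3 ≡ p3 = 2 ≡ 2 = 4
¬(p3 ≡ p3) = ¬4 = 0
p2 ⊃ p3 = 2 ⊃ 2 = 4
(p2 ⊃ p3) ⊃ p3 = 4 ⊃ 2 = 2
¬(p3 ≡ p3) ≡ ((p2 ⊃ p3) ⊃ p3) = 0 ≡ 2 = 0
¬p3 = ¬2 = 0
p3 ≡ p1 = 2 ≡ 1 = 1
¬p3 ≡ (p3 ≡ p1) = 0 ≡ 1 = 0
(¬(p3 ≡ p3) ≡ ((p2 ⊃ p3) ⊃ p3)) ⊃ (¬p3 ≡ (p3 ≡ p1)) = 0 ⊃ 0 = 4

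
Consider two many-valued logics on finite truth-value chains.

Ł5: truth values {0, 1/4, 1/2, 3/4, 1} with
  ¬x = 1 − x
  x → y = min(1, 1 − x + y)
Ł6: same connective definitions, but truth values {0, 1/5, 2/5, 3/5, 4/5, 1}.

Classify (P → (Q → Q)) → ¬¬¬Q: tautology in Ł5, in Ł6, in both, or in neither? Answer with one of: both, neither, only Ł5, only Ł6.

neither

In Ł5: at P = 0, Q = 1/4 the value is 3/4 — not a tautology.
In Ł6: at P = 0, Q = 1/5 the value is 4/5 — not a tautology.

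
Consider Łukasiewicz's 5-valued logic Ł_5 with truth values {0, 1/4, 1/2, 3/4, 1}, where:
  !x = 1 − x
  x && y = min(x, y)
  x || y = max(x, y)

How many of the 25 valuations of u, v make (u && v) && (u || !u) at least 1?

value 1: 1 assignment (counts)
value 3/4: 3 assignments
value 1/2: 5 assignments
value 1/4: 7 assignments
value 0: 9 assignments
So 1 of the 25 assignments meets the threshold.

1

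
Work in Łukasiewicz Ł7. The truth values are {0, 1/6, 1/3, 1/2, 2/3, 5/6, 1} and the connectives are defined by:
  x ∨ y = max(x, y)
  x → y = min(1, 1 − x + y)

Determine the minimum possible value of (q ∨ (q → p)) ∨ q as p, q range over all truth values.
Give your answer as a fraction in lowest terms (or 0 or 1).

Take p = 0, q = 1/2:
q → p = 1/2 → 0 = 1/2
q ∨ (q → p) = 1/2 ∨ 1/2 = 1/2
(q ∨ (q → p)) ∨ q = 1/2 ∨ 1/2 = 1/2
No assignment yields a value below 1/2, so this is the minimum.

1/2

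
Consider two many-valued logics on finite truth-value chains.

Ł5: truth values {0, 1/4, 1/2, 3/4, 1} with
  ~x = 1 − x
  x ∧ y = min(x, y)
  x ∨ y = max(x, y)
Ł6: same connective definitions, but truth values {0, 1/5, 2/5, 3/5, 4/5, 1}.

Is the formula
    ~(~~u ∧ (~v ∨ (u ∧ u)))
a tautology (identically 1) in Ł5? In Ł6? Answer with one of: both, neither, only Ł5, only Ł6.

In Ł5: at u = 1/4, v = 0 the value is 3/4 — not a tautology.
In Ł6: at u = 1/5, v = 0 the value is 4/5 — not a tautology.

neither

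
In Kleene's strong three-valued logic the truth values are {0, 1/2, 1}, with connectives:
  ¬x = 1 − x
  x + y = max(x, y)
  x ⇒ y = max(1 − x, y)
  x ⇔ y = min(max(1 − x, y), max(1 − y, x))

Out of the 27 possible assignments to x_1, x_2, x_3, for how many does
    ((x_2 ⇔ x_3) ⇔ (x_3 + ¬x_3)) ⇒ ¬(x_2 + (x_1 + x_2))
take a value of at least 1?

8

value 1: 8 assignments (counts)
value 1/2: 15 assignments
value 0: 4 assignments
So 8 of the 27 assignments meet the threshold.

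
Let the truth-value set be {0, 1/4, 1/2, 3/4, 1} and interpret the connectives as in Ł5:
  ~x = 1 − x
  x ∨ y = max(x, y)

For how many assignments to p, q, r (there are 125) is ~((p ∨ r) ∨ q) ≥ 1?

value 1: 1 assignment (counts)
value 3/4: 7 assignments
value 1/2: 19 assignments
value 1/4: 37 assignments
value 0: 61 assignments
So 1 of the 125 assignments meets the threshold.

1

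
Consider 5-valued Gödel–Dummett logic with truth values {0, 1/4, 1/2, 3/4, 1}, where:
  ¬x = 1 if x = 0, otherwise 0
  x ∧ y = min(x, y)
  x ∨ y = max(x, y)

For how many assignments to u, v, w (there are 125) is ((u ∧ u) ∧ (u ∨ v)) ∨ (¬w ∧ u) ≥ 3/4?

value 1: 25 assignments (counts)
value 3/4: 25 assignments (counts)
value 1/2: 25 assignments
value 1/4: 25 assignments
value 0: 25 assignments
So 50 of the 125 assignments meet the threshold.

50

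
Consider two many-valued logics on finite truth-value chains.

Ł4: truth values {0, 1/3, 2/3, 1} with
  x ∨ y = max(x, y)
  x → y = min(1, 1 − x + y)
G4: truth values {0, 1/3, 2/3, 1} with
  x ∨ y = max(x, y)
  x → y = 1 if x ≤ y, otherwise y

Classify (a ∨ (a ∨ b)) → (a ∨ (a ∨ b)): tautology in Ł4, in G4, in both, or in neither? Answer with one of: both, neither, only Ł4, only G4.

both

In Ł4: every assignment gives 1 — tautology.
In G4: every assignment gives 1 — tautology.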